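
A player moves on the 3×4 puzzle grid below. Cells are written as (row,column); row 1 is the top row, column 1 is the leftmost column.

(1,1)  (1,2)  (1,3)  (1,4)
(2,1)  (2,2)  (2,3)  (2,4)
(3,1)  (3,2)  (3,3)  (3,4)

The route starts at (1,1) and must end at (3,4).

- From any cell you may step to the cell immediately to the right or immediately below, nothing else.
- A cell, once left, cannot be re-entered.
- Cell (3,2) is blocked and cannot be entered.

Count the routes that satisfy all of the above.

A right/down-only route from (1,1) to (3,4) makes exactly 2 down-moves and 3 right-moves in some order.
With no other constraints that would be C(5,2) = 10 routes.
Subtract routes through each blocked cell (inclusion–exclusion for overlaps): − through (3,2): 3 → 7.
That gives 7 routes.

7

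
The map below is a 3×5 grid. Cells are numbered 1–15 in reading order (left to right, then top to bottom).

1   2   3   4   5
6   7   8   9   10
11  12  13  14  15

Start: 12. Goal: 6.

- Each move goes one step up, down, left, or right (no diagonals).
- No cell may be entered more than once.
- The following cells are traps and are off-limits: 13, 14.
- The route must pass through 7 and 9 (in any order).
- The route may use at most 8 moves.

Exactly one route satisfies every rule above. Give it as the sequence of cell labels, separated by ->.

12 -> 7 -> 8 -> 9 -> 4 -> 3 -> 2 -> 1 -> 6

Any route must reach 7 and 9 and still end at 6 within 8 moves, so the order of the required stops is forced.
Route from 12: up to 7, 2× right (reaching 9), up to 4, 3× left (reaching 1), down to 6 — 8 moves in all.
Check: all required cells visited; 8 ≤ 8 moves.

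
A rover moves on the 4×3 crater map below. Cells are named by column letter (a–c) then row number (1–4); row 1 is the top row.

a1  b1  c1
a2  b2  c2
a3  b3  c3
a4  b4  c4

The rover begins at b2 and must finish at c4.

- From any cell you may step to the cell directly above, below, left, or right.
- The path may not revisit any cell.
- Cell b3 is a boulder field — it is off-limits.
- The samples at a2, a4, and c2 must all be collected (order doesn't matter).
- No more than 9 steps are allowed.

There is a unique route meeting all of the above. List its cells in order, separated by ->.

Any route must reach a2, a4, and c2 and still end at c4 within 9 moves, so the order of the required stops is forced.
Route from b2: right to c2, up to c1, 2× left (reaching a1), 3× down (reaching a4), 2× right (reaching c4) — 9 moves in all.
Check: all required cells visited; 9 ≤ 9 moves.

b2 -> c2 -> c1 -> b1 -> a1 -> a2 -> a3 -> a4 -> b4 -> c4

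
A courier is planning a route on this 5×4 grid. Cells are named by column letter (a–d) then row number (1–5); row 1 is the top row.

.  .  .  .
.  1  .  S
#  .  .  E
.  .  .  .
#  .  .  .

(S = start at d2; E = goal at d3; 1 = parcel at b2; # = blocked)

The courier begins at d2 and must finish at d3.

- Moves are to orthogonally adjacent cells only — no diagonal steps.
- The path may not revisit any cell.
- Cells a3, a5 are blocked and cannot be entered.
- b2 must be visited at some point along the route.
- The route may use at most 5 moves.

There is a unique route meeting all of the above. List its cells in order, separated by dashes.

The budget equals the shortest possible length, so every move has to be on a shortest route through the required cells.
Route from d2: 2× left (reaching b2), down to b3, 2× right (reaching d3) — 5 moves in all.
Check: all required cells visited; 5 ≤ 5 moves.

d2 - c2 - b2 - b3 - c3 - d3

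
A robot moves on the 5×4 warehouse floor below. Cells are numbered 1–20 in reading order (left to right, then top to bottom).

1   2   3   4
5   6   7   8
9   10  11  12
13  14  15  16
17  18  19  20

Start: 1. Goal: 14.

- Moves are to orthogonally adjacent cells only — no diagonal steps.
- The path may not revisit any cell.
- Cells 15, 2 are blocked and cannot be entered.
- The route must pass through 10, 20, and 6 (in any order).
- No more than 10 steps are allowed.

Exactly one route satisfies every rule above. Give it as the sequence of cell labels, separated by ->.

The budget equals the shortest possible length, so every move has to be on a shortest route through the required cells.
Route from 1: down to 5, right to 6, down to 10, 2× right (reaching 12), 2× down (reaching 20), 2× left (reaching 18), up to 14 — 10 moves in all.
Check: all required cells visited; 10 ≤ 10 moves.

1 -> 5 -> 6 -> 10 -> 11 -> 12 -> 16 -> 20 -> 19 -> 18 -> 14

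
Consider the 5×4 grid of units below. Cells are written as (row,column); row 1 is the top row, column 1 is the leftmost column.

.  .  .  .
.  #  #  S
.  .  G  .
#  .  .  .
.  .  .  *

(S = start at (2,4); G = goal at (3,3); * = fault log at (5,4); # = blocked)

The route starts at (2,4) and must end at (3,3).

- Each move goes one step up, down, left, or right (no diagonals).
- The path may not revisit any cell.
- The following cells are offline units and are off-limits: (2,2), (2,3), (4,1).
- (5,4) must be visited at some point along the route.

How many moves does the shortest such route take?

Any route passes through (5,4) somewhere between (2,4) and (3,3). Summing Manhattan distances along the two legs ((2,4) → (5,4) → (3,3)) gives a lower bound of 3 + 3 = 6 moves.
A route of 6 moves achieves this: (2,4) → (3,4) → (4,4) → (5,4) → (5,3) → (4,3) → (3,3).
Since 6 matches the lower bound, it is optimal.

6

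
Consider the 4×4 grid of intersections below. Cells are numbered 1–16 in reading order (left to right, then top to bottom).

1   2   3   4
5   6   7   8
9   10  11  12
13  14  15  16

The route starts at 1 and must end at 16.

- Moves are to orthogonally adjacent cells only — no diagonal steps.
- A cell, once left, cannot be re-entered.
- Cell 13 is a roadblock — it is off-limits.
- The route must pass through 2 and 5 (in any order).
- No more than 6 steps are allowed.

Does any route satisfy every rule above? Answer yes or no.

no

Even ignoring the no-revisit rule, getting from 1 to 16, taking the cheapest ordering 1 → 2 → 5 → 16 needs at least 1 + 2 + 5 = 8 moves (Manhattan distance per leg), which exceeds the 6-move limit.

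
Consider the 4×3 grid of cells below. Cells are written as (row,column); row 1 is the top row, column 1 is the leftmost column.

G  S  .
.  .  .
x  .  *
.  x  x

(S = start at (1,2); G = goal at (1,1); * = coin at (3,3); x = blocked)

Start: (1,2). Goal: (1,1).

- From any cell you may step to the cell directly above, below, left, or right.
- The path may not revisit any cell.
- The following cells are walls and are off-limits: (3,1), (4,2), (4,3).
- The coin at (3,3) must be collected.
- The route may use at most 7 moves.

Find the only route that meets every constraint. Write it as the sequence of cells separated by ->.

Any route must reach (3,3) and still end at (1,1) within 7 moves, so the order of the required stops is forced.
Route from (1,2): right 1 to (1,3), down 2 to (3,3), left 1 to (3,2), up 1 to (2,2), left 1 to (2,1), up 1 to (1,1) — 7 moves in all.
Check: all required cells visited; 7 ≤ 7 moves.

(1,2) -> (1,3) -> (2,3) -> (3,3) -> (3,2) -> (2,2) -> (2,1) -> (1,1)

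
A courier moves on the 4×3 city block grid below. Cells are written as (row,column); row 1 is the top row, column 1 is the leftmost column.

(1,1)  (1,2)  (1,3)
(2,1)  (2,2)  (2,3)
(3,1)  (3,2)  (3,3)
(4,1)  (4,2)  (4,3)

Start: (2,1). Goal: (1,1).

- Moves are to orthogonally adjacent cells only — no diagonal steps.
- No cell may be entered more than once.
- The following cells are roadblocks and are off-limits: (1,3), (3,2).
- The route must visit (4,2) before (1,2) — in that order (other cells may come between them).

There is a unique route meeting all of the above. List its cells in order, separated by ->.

The waypoints must appear in the order (4,2), (1,2), with no cell reused.
Route from (2,1): 2× down (reaching (4,1)), 2× right (reaching (4,3)), 2× up (reaching (2,3)), left to (2,2), up to (1,2), left to (1,1) — 9 moves in all.
Check: order respected ((4,2) at step 3, (1,2) at step 8).

(2,1) -> (3,1) -> (4,1) -> (4,2) -> (4,3) -> (3,3) -> (2,3) -> (2,2) -> (1,2) -> (1,1)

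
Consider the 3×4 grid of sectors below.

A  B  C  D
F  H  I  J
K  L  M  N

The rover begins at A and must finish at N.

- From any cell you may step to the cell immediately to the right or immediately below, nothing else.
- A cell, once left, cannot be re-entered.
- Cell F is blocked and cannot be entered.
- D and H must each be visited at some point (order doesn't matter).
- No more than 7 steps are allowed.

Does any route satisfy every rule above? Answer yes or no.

no

H is below but to the left of D: going D → H would need a leftward move and H → D an upward move, so no right/down-only route can visit both required cells.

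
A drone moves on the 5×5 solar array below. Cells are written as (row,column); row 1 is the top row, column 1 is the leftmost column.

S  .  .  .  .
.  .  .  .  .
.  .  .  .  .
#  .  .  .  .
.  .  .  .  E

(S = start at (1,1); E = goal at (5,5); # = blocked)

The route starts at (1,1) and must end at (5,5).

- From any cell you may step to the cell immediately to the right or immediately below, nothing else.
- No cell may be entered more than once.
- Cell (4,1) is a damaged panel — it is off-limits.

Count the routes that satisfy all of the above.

65

A right/down-only route from (1,1) to (5,5) makes exactly 4 down-moves and 4 right-moves in some order.
With no other constraints that would be C(8,4) = 70 routes.
Subtract routes through each blocked cell (inclusion–exclusion for overlaps): − through (4,1): 5 → 65.
That gives 65 routes.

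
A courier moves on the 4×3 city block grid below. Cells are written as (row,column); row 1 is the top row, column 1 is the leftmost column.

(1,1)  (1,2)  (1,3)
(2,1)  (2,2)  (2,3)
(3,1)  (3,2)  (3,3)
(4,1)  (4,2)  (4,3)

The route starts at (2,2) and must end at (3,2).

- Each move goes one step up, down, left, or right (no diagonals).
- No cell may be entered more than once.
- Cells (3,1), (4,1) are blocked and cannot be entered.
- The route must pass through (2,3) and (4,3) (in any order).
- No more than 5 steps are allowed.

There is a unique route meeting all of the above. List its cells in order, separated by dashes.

The 5-move cap with required stops at (2,3), (4,3) leaves no slack for detours.
Route from (2,2): right to (2,3), 2× down (reaching (4,3)), left to (4,2), up to (3,2) — 5 moves in all.
Check: all required cells visited; 5 ≤ 5 moves.

(2,2) - (2,3) - (3,3) - (4,3) - (4,2) - (3,2)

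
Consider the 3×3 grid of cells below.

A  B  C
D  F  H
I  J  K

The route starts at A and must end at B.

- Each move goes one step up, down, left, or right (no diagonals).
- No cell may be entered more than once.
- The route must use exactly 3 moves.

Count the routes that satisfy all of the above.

Need simple routes of exactly 3 moves from A to B (Manhattan distance 1, so 1 moves are spent on a detour and 1 undoing it).
Enumerating: A D F B.
That gives 1 route.

1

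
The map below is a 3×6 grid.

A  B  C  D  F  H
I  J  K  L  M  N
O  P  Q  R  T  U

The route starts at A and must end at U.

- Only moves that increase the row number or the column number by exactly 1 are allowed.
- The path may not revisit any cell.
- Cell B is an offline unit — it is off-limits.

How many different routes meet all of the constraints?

A right/down-only route from A to U makes exactly 2 down-moves and 5 right-moves in some order.
With no other constraints that would be C(7,2) = 21 routes.
Subtract routes through each blocked cell (inclusion–exclusion for overlaps): − through B: 15 → 6.
That gives 6 routes.

6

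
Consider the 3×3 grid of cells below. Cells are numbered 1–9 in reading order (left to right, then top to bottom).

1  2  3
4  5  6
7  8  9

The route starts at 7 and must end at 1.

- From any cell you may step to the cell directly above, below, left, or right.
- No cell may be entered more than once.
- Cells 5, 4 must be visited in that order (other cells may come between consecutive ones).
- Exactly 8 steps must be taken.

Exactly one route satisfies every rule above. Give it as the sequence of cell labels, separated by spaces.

The waypoints must appear in the order 5, 4, with no cell reused.
Route from 7: 2× right (reaching 9), 2× up (reaching 3), left to 2, down to 5, left to 4, up to 1 — 8 moves in all.
Check: order respected (5 at step 6, 4 at step 7); 8 moves as required.

7 8 9 6 3 2 5 4 1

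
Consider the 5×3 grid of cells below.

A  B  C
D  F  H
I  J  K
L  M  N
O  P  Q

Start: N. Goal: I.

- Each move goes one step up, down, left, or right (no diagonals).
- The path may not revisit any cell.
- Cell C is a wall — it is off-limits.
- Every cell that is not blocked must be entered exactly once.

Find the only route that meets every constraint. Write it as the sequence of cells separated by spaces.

N Q P O L M J K H F B A D I

Need to visit all 14 open cells exactly once, starting at N and ending at I.
Cell O has only two open neighbours (L and P), so the path must pass straight through it: one of those is the cell it's entered from and the other is where it exits.
Route from N: down to Q, 2× left (reaching O), up to L, right to M, up to J, right to K, up to H, left to F, up to B, left to A, 2× down (reaching I) — 13 moves in all.
Check: all 14 open cells covered.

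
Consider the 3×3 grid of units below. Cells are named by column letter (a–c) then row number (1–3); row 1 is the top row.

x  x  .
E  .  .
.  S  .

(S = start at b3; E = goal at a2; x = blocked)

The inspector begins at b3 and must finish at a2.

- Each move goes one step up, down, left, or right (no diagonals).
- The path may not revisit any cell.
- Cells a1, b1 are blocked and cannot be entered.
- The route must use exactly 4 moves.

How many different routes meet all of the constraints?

Need simple routes of exactly 4 moves from b3 to a2 (Manhattan distance 2, so 1 moves are spent on a detour and 1 undoing it).
Enumerating: b3 c3 c2 b2 a2.
That gives 1 route.

1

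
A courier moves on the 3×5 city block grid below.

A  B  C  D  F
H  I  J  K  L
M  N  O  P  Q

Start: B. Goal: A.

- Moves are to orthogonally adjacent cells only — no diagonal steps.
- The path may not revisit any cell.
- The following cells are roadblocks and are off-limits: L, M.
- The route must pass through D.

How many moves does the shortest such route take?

Any route passes through D somewhere between B and A. Summing Manhattan distances along the two legs (B → D → A) gives a lower bound of 2 + 3 = 5 moves.
The shortest route satisfying every rule uses 7 moves: B → C → D → K → J → I → H → A.
The bound of 5 isn't tight here; checking systematically, no route of length 5 through 6 satisfies every constraint, so 7 is the minimum.

7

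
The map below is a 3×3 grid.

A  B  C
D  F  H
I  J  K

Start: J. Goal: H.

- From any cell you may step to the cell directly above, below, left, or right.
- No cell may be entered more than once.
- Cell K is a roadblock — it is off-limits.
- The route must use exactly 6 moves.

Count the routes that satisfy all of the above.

Need simple routes of exactly 6 moves from J to H (Manhattan distance 2, so 2 moves are spent on a detour and 2 undoing it).
Enumerating: J F D A B C H | J I D A B F H | J I D A B C H | J I D F B C H.
That gives 4 routes.

4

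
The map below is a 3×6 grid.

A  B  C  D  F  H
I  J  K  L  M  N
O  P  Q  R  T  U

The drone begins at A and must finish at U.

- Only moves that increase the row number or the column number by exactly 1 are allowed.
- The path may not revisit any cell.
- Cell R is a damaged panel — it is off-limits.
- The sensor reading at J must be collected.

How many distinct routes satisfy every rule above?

4

A right/down-only route from A to U makes exactly 2 down-moves and 5 right-moves in some order.
With no other constraints that would be C(7,2) = 21 routes.
Split at J and multiply the segment counts (each segment already excludes blocked cells): A→J: 2; J→U: 2; product = 4.
That gives 4 routes.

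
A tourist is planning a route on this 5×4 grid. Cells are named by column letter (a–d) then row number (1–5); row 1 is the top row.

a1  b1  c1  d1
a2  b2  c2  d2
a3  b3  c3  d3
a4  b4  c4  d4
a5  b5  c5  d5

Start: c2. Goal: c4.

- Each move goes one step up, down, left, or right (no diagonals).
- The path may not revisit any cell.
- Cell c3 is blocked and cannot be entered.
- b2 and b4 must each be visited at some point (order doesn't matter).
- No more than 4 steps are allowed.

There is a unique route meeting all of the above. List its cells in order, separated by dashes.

Any route must reach b2 and b4 and still end at c4 within 4 moves, so the order of the required stops is forced.
Route from c2: left to b2, 2× down (reaching b4), right to c4 — 4 moves in all.
Check: all required cells visited; 4 ≤ 4 moves.

c2 - b2 - b3 - b4 - c4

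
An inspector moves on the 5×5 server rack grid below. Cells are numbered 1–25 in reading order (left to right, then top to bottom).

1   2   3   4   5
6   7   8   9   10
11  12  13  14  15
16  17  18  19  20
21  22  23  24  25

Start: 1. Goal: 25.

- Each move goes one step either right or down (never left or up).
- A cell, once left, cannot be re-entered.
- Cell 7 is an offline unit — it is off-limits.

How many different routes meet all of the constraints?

A right/down-only route from 1 to 25 makes exactly 4 down-moves and 4 right-moves in some order.
With no other constraints that would be C(8,4) = 70 routes.
Subtract routes through each blocked cell (inclusion–exclusion for overlaps): − through 7: 40 → 30.
That gives 30 routes.

30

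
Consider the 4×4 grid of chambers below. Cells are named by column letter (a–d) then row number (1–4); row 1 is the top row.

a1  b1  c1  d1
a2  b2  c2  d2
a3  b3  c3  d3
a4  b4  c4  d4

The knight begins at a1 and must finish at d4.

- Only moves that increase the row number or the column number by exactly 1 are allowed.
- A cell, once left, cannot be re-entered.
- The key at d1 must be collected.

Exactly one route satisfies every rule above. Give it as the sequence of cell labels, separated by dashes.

a1 - b1 - c1 - d1 - d2 - d3 - d4

Moves only go right or down, so the column and row indices never decrease.
Route from a1: right 3 to d1, down 3 to d4 — 6 moves in all.
Check: all required cells visited.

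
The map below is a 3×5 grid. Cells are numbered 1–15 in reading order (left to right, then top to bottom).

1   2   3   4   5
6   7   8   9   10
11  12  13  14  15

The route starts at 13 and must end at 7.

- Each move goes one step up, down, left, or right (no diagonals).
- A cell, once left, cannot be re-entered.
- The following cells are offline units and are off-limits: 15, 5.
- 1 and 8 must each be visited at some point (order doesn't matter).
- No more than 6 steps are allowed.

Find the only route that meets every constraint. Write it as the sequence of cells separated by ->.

Any route must reach 1 and 8 and still end at 7 within 6 moves, so the order of the required stops is forced.
Route from 13: up 2 to 3, left 2 to 1, down 1 to 6, right 1 to 7 — 6 moves in all.
Check: all required cells visited; 6 ≤ 6 moves.

13 -> 8 -> 3 -> 2 -> 1 -> 6 -> 7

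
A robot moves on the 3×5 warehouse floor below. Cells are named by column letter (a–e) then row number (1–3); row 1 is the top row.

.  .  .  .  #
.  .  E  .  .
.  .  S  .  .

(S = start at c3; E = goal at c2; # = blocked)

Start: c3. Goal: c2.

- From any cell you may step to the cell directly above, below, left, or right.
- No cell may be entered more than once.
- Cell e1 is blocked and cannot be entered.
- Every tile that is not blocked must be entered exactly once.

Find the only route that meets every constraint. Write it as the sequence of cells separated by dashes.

c3 - d3 - e3 - e2 - d2 - d1 - c1 - b1 - a1 - a2 - a3 - b3 - b2 - c2

Need to visit all 14 open cells exactly once, starting at c3 and ending at c2.
Cell a3 has only two open neighbours (a2 and b3), so the path must pass straight through it: one of those is the cell it's entered from and the other is where it exits.
Route from c3: 2× right (reaching e3), up to e2, left to d2, up to d1, 3× left (reaching a1), 2× down (reaching a3), right to b3, up to b2, right to c2 — 13 moves in all.
Check: all 14 open cells covered.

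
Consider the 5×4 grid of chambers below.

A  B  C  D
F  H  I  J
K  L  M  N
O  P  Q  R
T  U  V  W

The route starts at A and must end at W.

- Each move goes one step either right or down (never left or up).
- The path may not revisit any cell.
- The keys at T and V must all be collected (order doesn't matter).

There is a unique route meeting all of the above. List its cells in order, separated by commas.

A, F, K, O, T, U, V, W

Moves only go right or down, so the column and row indices never decrease.
Route from A: 4× down (reaching T), 3× right (reaching W) — 7 moves in all.
Check: all required cells visited.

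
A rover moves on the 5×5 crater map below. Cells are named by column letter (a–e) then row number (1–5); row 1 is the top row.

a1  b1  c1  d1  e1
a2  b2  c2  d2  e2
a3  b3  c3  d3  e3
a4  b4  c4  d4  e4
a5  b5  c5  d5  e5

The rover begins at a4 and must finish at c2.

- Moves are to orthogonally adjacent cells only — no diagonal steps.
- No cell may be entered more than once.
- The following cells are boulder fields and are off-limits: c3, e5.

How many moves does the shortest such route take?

The Manhattan distance from a4 to c2 is |4−2| + |1−3| = 4, so at least 4 moves are needed.
A route of 4 moves achieves this: a4 → a3 → a2 → b2 → c2.
Since 4 matches the lower bound, it is optimal.

4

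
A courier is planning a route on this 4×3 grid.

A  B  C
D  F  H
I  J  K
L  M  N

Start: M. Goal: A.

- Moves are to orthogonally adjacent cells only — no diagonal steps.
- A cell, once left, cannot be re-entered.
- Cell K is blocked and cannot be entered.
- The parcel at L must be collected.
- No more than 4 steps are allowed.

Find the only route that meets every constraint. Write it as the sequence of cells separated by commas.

The budget equals the shortest possible length, so every move has to be on a shortest route through the required cells.
Route from M: left to L, 3× up (reaching A) — 4 moves in all.
Check: all required cells visited; 4 ≤ 4 moves.

M, L, I, D, A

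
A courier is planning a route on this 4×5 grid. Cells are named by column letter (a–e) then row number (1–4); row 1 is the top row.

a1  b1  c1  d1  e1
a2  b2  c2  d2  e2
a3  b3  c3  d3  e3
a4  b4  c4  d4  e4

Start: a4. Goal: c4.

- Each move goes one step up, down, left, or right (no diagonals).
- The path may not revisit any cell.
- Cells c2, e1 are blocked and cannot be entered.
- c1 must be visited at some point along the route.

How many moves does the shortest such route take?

10

Any route passes through c1 somewhere between a4 and c4. Summing Manhattan distances along the two legs (a4 → c1 → c4) gives a lower bound of 5 + 3 = 8 moves.
That bound ignores the blocked cells. Measuring each leg by the fewest moves that actually steer around them (a4→c1: 5; c1→c4: 5) raises the lower bound to 10.
A route of 10 moves exists: a4 → a3 → a2 → a1 → b1 → c1 → d1 → d2 → d3 → d4 → c4.
Since 10 matches that lower bound, it is optimal.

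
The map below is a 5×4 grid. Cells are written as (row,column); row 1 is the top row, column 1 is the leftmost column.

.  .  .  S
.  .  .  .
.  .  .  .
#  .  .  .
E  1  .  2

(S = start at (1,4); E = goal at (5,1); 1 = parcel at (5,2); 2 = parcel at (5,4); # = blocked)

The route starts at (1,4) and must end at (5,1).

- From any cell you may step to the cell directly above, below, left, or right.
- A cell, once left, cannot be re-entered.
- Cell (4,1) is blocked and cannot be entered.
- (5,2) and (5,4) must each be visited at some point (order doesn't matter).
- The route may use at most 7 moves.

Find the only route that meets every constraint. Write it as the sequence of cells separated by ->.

(1,4) -> (2,4) -> (3,4) -> (4,4) -> (5,4) -> (5,3) -> (5,2) -> (5,1)

The budget equals the shortest possible length, so every move has to be on a shortest route through the required cells.
Route from (1,4): 4× down (reaching (5,4)), 3× left (reaching (5,1)) — 7 moves in all.
Check: all required cells visited; 7 ≤ 7 moves.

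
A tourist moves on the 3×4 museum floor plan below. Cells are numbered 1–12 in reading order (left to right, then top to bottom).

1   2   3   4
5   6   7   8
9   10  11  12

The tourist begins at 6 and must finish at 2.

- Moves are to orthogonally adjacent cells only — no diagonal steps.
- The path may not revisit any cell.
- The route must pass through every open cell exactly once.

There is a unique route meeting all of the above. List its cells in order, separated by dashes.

Need to visit all 12 open cells exactly once, starting at 6 and ending at 2.
Cell 1 has only two open neighbours (5 and 2), so the path must pass straight through it: one of those is the cell it's entered from and the other is where it exits.
Route from 6: right to 7, up to 3, right to 4, 2× down (reaching 12), 3× left (reaching 9), 2× up (reaching 1), right to 2 — 11 moves in all.
Check: all 12 open cells covered.

6 - 7 - 3 - 4 - 8 - 12 - 11 - 10 - 9 - 5 - 1 - 2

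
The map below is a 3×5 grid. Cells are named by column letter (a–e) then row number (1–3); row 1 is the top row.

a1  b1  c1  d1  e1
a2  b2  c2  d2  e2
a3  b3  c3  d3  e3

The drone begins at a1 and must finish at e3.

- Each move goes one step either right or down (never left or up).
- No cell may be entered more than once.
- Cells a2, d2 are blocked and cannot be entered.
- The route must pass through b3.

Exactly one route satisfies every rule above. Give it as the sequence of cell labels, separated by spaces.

Moves only go right or down, so the column and row indices never decrease.
Route from a1: right 1 to b1, down 2 to b3, right 3 to e3 — 6 moves in all.
Check: all required cells visited.

a1 b1 b2 b3 c3 d3 e3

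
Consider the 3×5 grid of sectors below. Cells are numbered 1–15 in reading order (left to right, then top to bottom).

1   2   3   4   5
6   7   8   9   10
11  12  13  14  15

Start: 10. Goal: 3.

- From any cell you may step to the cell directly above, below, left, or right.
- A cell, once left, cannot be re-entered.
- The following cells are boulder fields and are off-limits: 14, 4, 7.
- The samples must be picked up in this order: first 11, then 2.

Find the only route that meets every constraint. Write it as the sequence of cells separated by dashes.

The waypoints must appear in the order 11, 2, with no cell reused.
Route from 10: 2× left (reaching 8), down to 13, 2× left (reaching 11), 2× up (reaching 1), 2× right (reaching 3) — 9 moves in all.
Check: order respected (11 at step 5, 2 at step 8).

10 - 9 - 8 - 13 - 12 - 11 - 6 - 1 - 2 - 3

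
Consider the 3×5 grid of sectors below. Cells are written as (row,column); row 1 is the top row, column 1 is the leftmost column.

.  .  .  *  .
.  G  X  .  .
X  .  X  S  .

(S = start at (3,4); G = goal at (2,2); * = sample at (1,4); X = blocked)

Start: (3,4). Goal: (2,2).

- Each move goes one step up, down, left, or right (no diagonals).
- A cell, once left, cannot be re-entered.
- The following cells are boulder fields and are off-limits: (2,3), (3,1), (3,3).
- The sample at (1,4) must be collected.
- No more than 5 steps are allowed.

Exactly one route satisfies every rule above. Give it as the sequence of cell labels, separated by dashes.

The budget equals the shortest possible length, so every move has to be on a shortest route through the required cells.
Route from (3,4): 2× up (reaching (1,4)), 2× left (reaching (1,2)), down to (2,2) — 5 moves in all.
Check: all required cells visited; 5 ≤ 5 moves.

(3,4) - (2,4) - (1,4) - (1,3) - (1,2) - (2,2)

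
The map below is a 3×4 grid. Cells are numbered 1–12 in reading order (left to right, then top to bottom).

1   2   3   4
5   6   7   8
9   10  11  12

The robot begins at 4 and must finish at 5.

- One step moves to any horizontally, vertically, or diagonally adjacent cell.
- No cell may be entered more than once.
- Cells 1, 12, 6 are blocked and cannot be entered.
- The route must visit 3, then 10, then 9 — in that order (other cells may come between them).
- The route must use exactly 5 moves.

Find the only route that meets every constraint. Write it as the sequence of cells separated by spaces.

4 3 7 10 9 5

The waypoints must appear in the order 3, 10, 9, with no cell reused.
Route from 4: left to 3, down to 7, down-left to 10, left to 9, up to 5 — 5 moves in all.
Check: order respected (3 at step 1, 10 at step 3, 9 at step 4); 5 moves as required.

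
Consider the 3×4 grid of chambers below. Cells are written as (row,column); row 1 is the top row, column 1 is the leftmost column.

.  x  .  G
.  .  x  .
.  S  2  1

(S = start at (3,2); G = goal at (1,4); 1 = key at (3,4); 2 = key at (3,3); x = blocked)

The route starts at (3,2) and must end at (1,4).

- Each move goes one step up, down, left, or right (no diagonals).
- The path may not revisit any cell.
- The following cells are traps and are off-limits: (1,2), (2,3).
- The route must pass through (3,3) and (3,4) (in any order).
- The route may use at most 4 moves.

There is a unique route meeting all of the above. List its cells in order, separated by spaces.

Any route must reach (3,3) and (3,4) and still end at (1,4) within 4 moves, so the order of the required stops is forced.
Route from (3,2): 2× right (reaching (3,4)), 2× up (reaching (1,4)) — 4 moves in all.
Check: all required cells visited; 4 ≤ 4 moves.

(3,2) (3,3) (3,4) (2,4) (1,4)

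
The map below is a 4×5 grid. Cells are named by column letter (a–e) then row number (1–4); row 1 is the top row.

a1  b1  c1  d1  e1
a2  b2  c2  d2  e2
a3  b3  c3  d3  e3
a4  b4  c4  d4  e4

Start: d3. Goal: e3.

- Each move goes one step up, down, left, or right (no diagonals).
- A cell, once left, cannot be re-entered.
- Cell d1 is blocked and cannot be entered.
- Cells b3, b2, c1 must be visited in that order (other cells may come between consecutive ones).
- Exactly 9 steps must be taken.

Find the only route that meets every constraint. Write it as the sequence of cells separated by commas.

The waypoints must appear in the order b3, b2, c1, with no cell reused.
Route from d3: 2× left (reaching b3), 2× up (reaching b1), right to c1, down to c2, 2× right (reaching e2), down to e3 — 9 moves in all.
Check: order respected (b3 at step 2, b2 at step 3, c1 at step 5); 9 moves as required.

d3, c3, b3, b2, b1, c1, c2, d2, e2, e3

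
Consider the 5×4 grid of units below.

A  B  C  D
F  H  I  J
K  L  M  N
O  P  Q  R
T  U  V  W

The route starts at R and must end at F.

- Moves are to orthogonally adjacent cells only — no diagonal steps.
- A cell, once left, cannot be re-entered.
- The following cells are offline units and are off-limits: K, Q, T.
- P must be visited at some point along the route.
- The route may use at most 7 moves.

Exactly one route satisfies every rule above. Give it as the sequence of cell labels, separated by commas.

The budget equals the shortest possible length, so every move has to be on a shortest route through the required cells.
Route from R: down to W, 2× left (reaching U), 3× up (reaching H), left to F — 7 moves in all.
Check: all required cells visited; 7 ≤ 7 moves.

R, W, V, U, P, L, H, F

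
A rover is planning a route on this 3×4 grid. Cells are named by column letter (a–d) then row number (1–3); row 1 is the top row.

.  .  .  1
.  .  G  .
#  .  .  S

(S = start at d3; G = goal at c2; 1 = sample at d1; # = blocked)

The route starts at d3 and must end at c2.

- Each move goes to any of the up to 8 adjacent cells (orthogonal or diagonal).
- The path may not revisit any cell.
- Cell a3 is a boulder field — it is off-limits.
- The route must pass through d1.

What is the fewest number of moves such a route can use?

3

Any route passes through d1 somewhere between d3 and c2. Summing Chebyshev distances along the two legs (d3 → d1 → c2) gives a lower bound of 2 + 1 = 3 moves.
A route of 3 moves achieves this: d3 → d2 → d1 → c2.
Since 3 matches the lower bound, it is optimal.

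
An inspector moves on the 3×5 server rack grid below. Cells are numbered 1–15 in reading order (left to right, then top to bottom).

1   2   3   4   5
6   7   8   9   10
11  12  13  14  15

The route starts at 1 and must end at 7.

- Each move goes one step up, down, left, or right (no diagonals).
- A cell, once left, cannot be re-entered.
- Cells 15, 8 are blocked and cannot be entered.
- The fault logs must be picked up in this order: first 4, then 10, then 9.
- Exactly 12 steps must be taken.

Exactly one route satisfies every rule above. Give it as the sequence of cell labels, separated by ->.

The waypoints must appear in the order 4, 10, 9, with no cell reused.
Route from 1: 4× right (reaching 5), down to 10, left to 9, down to 14, 3× left (reaching 11), up to 6, right to 7 — 12 moves in all.
Check: order respected (4 at step 3, 10 at step 5, 9 at step 6); 12 moves as required.

1 -> 2 -> 3 -> 4 -> 5 -> 10 -> 9 -> 14 -> 13 -> 12 -> 11 -> 6 -> 7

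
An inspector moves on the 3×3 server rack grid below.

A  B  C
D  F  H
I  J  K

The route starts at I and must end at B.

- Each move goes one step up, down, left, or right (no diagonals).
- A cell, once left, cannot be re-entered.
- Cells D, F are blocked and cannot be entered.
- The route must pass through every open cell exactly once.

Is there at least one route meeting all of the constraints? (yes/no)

no

Cell A has only one open neighbour but is neither the start nor the goal, so a Hamiltonian route would have to both enter and leave it through the same neighbour — impossible without revisiting.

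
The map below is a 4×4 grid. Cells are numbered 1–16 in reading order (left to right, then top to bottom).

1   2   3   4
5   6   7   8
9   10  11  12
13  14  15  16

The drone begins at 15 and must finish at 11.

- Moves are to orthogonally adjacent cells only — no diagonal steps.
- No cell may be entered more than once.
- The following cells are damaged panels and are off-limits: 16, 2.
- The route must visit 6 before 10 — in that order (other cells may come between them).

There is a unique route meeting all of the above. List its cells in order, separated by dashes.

15 - 14 - 13 - 9 - 5 - 6 - 10 - 11

The waypoints must appear in the order 6, 10, with no cell reused.
Route from 15: left 2 to 13, up 2 to 5, right 1 to 6, down 1 to 10, right 1 to 11 — 7 moves in all.
Check: order respected (6 at step 5, 10 at step 6).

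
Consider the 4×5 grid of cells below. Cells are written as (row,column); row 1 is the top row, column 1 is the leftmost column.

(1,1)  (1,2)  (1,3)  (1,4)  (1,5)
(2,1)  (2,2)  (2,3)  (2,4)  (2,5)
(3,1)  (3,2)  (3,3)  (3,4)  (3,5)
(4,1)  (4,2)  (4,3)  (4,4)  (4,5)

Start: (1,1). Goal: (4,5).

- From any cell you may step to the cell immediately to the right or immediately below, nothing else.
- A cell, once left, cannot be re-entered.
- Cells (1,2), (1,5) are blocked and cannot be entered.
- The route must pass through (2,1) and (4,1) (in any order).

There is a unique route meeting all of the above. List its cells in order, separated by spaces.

(1,1) (2,1) (3,1) (4,1) (4,2) (4,3) (4,4) (4,5)

Moves only go right or down, so the column and row indices never decrease.
Route from (1,1): down 3 to (4,1), right 4 to (4,5) — 7 moves in all.
Check: all required cells visited.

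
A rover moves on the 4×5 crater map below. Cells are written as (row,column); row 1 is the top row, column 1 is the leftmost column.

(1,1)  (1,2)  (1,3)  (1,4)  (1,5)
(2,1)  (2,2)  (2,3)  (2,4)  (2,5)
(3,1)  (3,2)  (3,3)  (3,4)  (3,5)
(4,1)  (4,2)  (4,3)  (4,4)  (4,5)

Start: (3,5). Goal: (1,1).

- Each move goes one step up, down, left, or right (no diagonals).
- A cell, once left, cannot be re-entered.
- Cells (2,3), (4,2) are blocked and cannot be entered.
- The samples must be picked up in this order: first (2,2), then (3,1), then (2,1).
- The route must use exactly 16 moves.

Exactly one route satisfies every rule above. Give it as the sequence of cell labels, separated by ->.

The waypoints must appear in the order (2,2), (3,1), (2,1), with no cell reused.
Route from (3,5): down to (4,5), 2× left (reaching (4,3)), up to (3,3), right to (3,4), up to (2,4), right to (2,5), up to (1,5), 3× left (reaching (1,2)), 2× down (reaching (3,2)), left to (3,1), 2× up (reaching (1,1)) — 16 moves in all.
Check: order respected ((2,2) at step 12, (3,1) at step 14, (2,1) at step 15); 16 moves as required.

(3,5) -> (4,5) -> (4,4) -> (4,3) -> (3,3) -> (3,4) -> (2,4) -> (2,5) -> (1,5) -> (1,4) -> (1,3) -> (1,2) -> (2,2) -> (3,2) -> (3,1) -> (2,1) -> (1,1)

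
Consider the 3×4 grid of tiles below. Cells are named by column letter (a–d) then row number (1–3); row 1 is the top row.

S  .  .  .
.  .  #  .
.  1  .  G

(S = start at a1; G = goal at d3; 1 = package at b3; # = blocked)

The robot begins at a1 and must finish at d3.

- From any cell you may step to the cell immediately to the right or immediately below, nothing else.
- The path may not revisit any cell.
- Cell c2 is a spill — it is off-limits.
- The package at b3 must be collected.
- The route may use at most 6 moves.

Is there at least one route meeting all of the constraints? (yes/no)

One route that works: a1 → a2 → a3 → b3 → c3 → d3.

yes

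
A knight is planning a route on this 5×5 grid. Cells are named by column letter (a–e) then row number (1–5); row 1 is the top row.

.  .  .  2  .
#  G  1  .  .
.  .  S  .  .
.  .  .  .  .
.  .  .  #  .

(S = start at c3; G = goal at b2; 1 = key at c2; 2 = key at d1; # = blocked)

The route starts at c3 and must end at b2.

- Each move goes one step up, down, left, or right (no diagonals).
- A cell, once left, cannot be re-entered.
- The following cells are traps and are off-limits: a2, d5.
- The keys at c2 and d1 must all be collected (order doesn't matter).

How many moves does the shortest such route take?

6

Any route passes through c2 and d1 in some order between c3 and b2. Summing Manhattan distances along each leg and taking the cheapest ordering (c3 → c2 → d1 → b2) gives a lower bound of 1 + 2 + 3 = 6 moves.
A route of 6 moves achieves this: c3 → c2 → d2 → d1 → c1 → b1 → b2.
Since 6 matches the lower bound, it is optimal.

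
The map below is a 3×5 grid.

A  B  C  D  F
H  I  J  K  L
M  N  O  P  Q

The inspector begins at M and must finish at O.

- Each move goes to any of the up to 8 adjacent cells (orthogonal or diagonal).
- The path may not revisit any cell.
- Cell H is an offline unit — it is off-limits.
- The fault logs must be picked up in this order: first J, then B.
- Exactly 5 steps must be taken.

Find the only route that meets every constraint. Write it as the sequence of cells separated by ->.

M -> N -> J -> B -> I -> O

The waypoints must appear in the order J, B, with no cell reused.
Route from M: right 1 to N, up-right 1 to J, up-left 1 to B, down 1 to I, down-right 1 to O — 5 moves in all.
Check: order respected (J at step 2, B at step 3); 5 moves as required.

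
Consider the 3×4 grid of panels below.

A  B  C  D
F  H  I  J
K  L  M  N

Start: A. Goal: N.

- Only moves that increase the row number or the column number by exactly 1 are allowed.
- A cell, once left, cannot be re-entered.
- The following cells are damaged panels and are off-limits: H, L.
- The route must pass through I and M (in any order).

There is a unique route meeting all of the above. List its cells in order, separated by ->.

A -> B -> C -> I -> M -> N

Moves only go right or down, so the column and row indices never decrease.
Route from A: right 2 to C, down 2 to M, right 1 to N — 5 moves in all.
Check: all required cells visited.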